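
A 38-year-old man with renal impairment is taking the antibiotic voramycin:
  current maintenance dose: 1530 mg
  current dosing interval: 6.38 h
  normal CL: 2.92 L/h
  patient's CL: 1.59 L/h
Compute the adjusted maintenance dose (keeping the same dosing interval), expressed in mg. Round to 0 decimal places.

833 mg

To keep the same average steady-state level, dosing rate must scale with clearance.
CL ratio = 1.59 / 2.92 = 0.5445
New dose (same interval) = 1530 × 0.5445 = 833.1 mg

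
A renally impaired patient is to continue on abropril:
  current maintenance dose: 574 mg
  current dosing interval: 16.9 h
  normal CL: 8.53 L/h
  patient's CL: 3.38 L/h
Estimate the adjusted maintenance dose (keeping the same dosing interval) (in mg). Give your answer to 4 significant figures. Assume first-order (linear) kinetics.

227.4 mg

To keep the same average steady-state level, dosing rate must scale with clearance.
CL ratio = 3.38 / 8.53 = 0.3962
New dose (same interval) = 574 × 0.3962 = 227.4 mg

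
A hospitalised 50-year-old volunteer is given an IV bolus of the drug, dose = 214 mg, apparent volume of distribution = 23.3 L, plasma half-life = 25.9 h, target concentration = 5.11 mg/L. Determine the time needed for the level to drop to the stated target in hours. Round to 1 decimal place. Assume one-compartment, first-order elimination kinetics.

C₀ = Dose / Vd = 214.0 / 23.3 = 9.185 mg/L
k = ln2 / t½ = 0.693147 / 25.9 = 0.02676 h⁻¹
t = ln(C₀ / C) / k = ln(9.185 / 5.11) / 0.02676
  = ln(1.797) / 0.02676 = 0.5861 / 0.02676 = 21.90 h

21.9 h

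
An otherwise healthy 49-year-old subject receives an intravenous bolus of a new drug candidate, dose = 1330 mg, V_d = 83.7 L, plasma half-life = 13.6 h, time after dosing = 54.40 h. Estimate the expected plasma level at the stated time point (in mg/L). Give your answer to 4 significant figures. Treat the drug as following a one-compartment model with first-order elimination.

0.9931 mg/L

C₀ = Dose / Vd = 1330 / 83.7 = 15.89 mg/L
k = ln2 / t½ = 0.693147 / 13.6 = 0.05097 h⁻¹
t / t½ = 54.40 / 13.6 = 4 half-lives
C = C₀ × (1/2)^4 = 15.89 × 0.06250 = 0.9931 mg/L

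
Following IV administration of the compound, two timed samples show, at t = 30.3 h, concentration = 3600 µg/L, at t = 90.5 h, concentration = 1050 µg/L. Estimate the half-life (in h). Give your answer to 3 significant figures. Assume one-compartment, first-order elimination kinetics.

33.9 h

k = ln(C₁/C₂) / (t₂ − t₁) = ln(3600/1050) / (90.5 − 30.3)
  = 1.232 / 60.20 = 0.02047 h⁻¹
t½ = ln2 / k = 0.693147 / 0.02047 = 33.86 h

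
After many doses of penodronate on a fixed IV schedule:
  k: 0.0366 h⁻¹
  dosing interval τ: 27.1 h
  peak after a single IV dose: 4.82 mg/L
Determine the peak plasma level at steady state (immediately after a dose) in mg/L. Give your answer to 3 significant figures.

e^(−kτ) = e^(−0.03660 × 27.1) = 0.3709
Accumulation ratio R = 1 / (1 − e^(−kτ)) = 1 / (1 − 0.3709) = 1.590
Steady-state peak = C₀ × R = 4.82 × 1.590 = 7.664 mg/L

7.66 mg/L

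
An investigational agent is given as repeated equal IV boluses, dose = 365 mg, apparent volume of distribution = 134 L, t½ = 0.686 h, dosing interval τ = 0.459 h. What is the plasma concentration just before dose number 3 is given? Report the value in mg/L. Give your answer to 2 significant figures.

C₀ per dose = Dose / Vd = 365 / 134 = 2.724 mg/L
k = ln2 / t½ = 0.693147 / 0.686 = 1.010 h⁻¹
Fraction remaining after one interval: r = e^(−kτ) = e^(−1.010 × 0.459) = 0.6290
Before dose 3, 2 doses have been given (aged 1τ, 2τ).
C_trough = C₀ × (r + r²) = 2.724 × (0.6290 + 0.3956) = 2.791 mg/L

2.8 mg/L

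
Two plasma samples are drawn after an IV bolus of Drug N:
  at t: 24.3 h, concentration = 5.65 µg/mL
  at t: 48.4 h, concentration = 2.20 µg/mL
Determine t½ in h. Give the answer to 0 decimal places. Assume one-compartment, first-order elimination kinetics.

18 h

k = ln(C₁/C₂) / (t₂ − t₁) = ln(5.65/2.20) / (48.4 − 24.3)
  = 0.9432 / 24.10 = 0.03914 h⁻¹
t½ = ln2 / k = 0.693147 / 0.03914 = 17.71 h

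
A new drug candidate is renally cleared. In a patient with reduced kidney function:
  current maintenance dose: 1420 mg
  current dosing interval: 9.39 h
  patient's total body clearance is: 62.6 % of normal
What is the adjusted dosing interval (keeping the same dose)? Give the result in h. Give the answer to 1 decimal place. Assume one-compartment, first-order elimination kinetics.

15.0 h

To keep the same average steady-state level, dosing rate must scale with clearance.
CL ratio = 62.6 / 100 = 0.6260
New interval (same dose) = 9.39 / 0.6260 = 15.00 h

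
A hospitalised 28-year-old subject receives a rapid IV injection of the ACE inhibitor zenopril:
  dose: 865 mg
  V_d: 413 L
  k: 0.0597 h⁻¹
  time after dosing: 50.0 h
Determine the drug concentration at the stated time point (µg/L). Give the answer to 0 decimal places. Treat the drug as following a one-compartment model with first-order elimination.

106 µg/L

C₀ = Dose / Vd = 865.0 / 413 = 2.094 mg/L
C = C₀ · e^(−k·t) = 2.094 × e^(−0.05970 × 50.0)
  = 2.094 × 0.05054 = 0.1058 mg/L
Convert: 0.1058 mg/L × 1000 = 105.8 µg/L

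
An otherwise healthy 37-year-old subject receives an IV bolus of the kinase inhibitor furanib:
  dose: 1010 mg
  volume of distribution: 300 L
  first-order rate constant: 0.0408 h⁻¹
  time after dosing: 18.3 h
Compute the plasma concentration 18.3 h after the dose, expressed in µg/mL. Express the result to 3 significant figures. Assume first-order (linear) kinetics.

1.60 µg/mL

C₀ = Dose / Vd = 1010 / 300 = 3.367 mg/L
C = C₀ · e^(−k·t) = 3.367 × e^(−0.04080 × 18.3)
  = 3.367 × 0.4740 = 1.596 mg/L
(1.596 mg/L = 1.596 µg/mL)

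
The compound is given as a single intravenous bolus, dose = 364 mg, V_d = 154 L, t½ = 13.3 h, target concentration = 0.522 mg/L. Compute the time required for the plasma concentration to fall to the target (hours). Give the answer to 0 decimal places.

29 h

C₀ = Dose / Vd = 364.0 / 154 = 2.364 mg/L
k = ln2 / t½ = 0.693147 / 13.3 = 0.05212 h⁻¹
t = ln(C₀ / C) / k = ln(2.364 / 0.522) / 0.05212
  = ln(4.529) / 0.05212 = 1.511 / 0.05212 = 28.99 h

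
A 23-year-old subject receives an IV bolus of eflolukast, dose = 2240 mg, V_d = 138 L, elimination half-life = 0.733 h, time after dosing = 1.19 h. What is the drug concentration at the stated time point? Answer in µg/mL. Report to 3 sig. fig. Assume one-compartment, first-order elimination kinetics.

5.27 µg/mL

C₀ = Dose / Vd = 2240 / 138 = 16.23 mg/L
k = ln2 / t½ = 0.693147 / 0.733 = 0.9456 h⁻¹
C = C₀ · e^(−k·t) = 16.23 × e^(−0.9456 × 1.19)
  = 16.23 × 0.3246 = 5.268 mg/L
(5.268 mg/L = 5.268 µg/mL)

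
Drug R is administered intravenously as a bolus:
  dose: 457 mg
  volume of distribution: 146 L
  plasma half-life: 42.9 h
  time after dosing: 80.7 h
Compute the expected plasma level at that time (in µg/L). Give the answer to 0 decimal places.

C₀ = Dose / Vd = 457.0 / 146 = 3.130 mg/L
k = ln2 / t½ = 0.693147 / 42.9 = 0.01616 h⁻¹
C = C₀ · e^(−k·t) = 3.130 × e^(−0.01616 × 80.7)
  = 3.130 × 0.2714 = 0.8495 mg/L
Convert: 0.8495 mg/L × 1000 = 849.5 µg/L

850 µg/L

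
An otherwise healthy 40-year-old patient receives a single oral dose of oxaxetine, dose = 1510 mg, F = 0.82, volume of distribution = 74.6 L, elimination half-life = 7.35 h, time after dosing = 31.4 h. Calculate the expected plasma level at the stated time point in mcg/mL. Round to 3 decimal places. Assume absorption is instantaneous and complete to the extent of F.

Amount reaching circulation = F × Dose = 0.82 × 1510 = 1238 mg
C₀ = F·Dose / Vd = 1238 / 74.6 = 16.60 mg/L
k = ln2 / t½ = 0.693147 / 7.35 = 0.09431 h⁻¹
C = C₀ · e^(−k·t) = 16.60 × e^(−0.09431 × 31.4)
  = 16.60 × 0.05175 = 0.8591 mg/L
(0.8591 mg/L = 0.8591 mcg/mL)

0.859 mcg/mL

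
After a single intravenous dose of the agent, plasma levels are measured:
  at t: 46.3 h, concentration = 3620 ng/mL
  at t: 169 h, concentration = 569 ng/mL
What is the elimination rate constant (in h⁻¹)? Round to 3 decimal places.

0.015 h⁻¹

k = ln(C₁/C₂) / (t₂ − t₁) = ln(3620/569) / (169 − 46.3)
  = 1.850 / 122.7 = 0.01508 h⁻¹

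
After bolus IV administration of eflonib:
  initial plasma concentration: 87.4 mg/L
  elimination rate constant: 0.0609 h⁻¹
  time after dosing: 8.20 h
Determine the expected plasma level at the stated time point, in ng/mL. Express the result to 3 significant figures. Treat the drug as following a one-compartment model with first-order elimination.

53000 ng/mL

C = C₀ · e^(−k·t) = 87.40 × e^(−0.06090 × 8.20)
  = 87.40 × 0.6069 = 53.04 mg/L
Convert: 53.04 mg/L × 1000 = 53040 ng/mL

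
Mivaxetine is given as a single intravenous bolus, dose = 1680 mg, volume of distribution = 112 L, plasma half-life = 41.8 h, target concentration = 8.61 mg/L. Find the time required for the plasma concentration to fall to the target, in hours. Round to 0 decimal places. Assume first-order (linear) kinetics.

C₀ = Dose / Vd = 1680 / 112 = 15.00 mg/L
k = ln2 / t½ = 0.693147 / 41.8 = 0.01658 h⁻¹
t = ln(C₀ / C) / k = ln(15.00 / 8.61) / 0.01658
  = ln(1.742) / 0.01658 = 0.5550 / 0.01658 = 33.47 h

33 h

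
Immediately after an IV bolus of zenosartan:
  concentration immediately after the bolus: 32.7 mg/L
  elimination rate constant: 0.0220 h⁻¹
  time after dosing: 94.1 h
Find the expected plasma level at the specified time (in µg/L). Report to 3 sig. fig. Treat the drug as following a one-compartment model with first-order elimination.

C = C₀ · e^(−k·t) = 32.70 × e^(−0.02200 × 94.1)
  = 32.70 × 0.1262 = 4.127 mg/L
Convert: 4.127 mg/L × 1000 = 4127 µg/L

4130 µg/L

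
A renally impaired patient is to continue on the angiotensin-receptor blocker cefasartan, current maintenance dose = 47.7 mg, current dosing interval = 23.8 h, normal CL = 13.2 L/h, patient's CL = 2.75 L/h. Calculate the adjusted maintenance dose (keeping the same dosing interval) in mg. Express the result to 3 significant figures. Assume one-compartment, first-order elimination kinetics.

To keep the same average steady-state level, dosing rate must scale with clearance.
CL ratio = 2.75 / 13.2 = 0.2083
New dose (same interval) = 47.7 × 0.2083 = 9.936 mg

9.94 mg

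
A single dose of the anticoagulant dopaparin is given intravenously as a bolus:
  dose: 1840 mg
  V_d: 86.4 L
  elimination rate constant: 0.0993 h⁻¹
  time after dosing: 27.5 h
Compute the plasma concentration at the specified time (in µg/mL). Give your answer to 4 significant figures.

C₀ = Dose / Vd = 1840 / 86.4 = 21.30 mg/L
C = C₀ · e^(−k·t) = 21.30 × e^(−0.09930 × 27.5)
  = 21.30 × 0.06517 = 1.388 mg/L
(1.388 mg/L = 1.388 µg/mL)

1.388 µg/mL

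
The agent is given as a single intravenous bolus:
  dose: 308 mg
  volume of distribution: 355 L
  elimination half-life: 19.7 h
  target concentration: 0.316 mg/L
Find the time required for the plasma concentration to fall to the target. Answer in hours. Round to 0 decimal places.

29 h

C₀ = Dose / Vd = 308.0 / 355 = 0.8676 mg/L
k = ln2 / t½ = 0.693147 / 19.7 = 0.03519 h⁻¹
t = ln(C₀ / C) / k = ln(0.8676 / 0.316) / 0.03519
  = ln(2.746) / 0.03519 = 1.010 / 0.03519 = 28.70 h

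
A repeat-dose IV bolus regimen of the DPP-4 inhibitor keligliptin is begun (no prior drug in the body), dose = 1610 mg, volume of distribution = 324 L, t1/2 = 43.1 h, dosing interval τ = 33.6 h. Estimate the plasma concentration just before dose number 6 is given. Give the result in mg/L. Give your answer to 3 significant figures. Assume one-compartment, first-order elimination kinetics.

6.47 mg/L

C₀ per dose = Dose / Vd = 1610 / 324 = 4.969 mg/L
k = ln2 / t½ = 0.693147 / 43.1 = 0.01608 h⁻¹
Fraction remaining after one interval: r = e^(−kτ) = e^(−0.01608 × 33.6) = 0.5826
Before dose 6, 5 doses have been given (aged 1τ, 2τ, 3τ, 4τ, 5τ).
C_trough = C₀ × (r + r² + … + r^5) = C₀ × r(1−r^5)/(1−r)
        = 4.969 × 0.5826 × (1 − 0.06712) / (1 − 0.5826) = 6.470 mg/L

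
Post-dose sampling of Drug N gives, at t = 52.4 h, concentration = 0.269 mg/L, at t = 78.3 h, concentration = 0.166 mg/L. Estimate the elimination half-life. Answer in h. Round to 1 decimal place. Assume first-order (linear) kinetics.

k = ln(C₁/C₂) / (t₂ − t₁) = ln(0.269/0.166) / (78.3 − 52.4)
  = 0.4827 / 25.90 = 0.01864 h⁻¹
t½ = ln2 / k = 0.693147 / 0.01864 = 37.19 h

37.2 h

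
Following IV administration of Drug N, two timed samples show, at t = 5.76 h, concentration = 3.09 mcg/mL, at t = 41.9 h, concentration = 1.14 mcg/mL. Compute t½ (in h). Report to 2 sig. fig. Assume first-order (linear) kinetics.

25 h

k = ln(C₁/C₂) / (t₂ − t₁) = ln(3.09/1.14) / (41.9 − 5.76)
  = 0.9971 / 36.14 = 0.02759 h⁻¹
t½ = ln2 / k = 0.693147 / 0.02759 = 25.12 h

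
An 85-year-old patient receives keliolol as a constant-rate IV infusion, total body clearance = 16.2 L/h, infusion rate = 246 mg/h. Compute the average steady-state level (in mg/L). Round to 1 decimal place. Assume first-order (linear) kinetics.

15.2 mg/L

At steady state Css = R₀ / CL = 246 / 16.20 = 15.19 mg/L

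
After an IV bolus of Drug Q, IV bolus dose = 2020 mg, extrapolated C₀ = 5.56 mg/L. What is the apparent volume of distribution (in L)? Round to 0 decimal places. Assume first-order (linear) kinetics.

Vd = Dose / C₀ = 2020 / 5.56 = 363.3 L

363 L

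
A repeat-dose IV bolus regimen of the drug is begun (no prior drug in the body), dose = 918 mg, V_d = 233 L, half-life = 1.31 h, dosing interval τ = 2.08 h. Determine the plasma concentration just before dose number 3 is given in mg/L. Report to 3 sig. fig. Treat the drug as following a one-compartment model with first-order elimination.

1.75 mg/L

C₀ per dose = Dose / Vd = 918 / 233 = 3.940 mg/L
k = ln2 / t½ = 0.693147 / 1.31 = 0.5291 h⁻¹
Fraction remaining after one interval: r = e^(−kτ) = e^(−0.5291 × 2.08) = 0.3327
Before dose 3, 2 doses have been given (aged 1τ, 2τ).
C_trough = C₀ × (r + r²) = 3.940 × (0.3327 + 0.1107) = 1.747 mg/L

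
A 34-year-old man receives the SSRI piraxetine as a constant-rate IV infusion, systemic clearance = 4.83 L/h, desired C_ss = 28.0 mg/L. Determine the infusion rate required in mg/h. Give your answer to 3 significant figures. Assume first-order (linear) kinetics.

135 mg/h

At steady state, infusion rate R₀ = Css × CL = 28.0 × 4.830 = 135.2 mg/h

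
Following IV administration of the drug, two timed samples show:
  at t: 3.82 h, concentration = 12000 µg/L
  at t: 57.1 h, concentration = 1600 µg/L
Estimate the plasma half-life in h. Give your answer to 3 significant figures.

k = ln(C₁/C₂) / (t₂ − t₁) = ln(12000/1600) / (57.1 − 3.82)
  = 2.015 / 53.28 = 0.03782 h⁻¹
t½ = ln2 / k = 0.693147 / 0.03782 = 18.33 h

18.3 h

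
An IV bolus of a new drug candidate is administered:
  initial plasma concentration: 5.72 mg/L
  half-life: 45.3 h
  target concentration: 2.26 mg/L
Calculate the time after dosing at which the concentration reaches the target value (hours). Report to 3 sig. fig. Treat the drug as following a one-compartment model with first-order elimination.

60.7 h

k = ln2 / t½ = 0.693147 / 45.3 = 0.01530 h⁻¹
t = ln(C₀ / C) / k = ln(5.720 / 2.26) / 0.01530
  = ln(2.531) / 0.01530 = 0.9286 / 0.01530 = 60.69 h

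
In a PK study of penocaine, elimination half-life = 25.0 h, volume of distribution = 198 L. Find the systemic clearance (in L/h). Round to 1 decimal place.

5.5 L/h

k = ln2 / t½ = 0.693147 / 25.0 = 0.02773 h⁻¹
CL = k × Vd = 0.02773 × 198 = 5.491 L/h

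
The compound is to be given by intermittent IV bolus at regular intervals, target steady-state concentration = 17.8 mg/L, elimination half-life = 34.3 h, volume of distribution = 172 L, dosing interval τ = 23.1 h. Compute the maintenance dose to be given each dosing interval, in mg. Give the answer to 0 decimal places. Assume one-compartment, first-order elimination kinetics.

k = ln2 / t½ = 0.693147 / 34.3 = 0.02021 h⁻¹
CL = k × Vd = 0.02021 × 172 = 3.476 L/h
At steady state, Dose/τ = Css × CL.
Dose = Css × CL × τ = 17.8 × 3.476 × 23.1 = 1429 mg

1429 mg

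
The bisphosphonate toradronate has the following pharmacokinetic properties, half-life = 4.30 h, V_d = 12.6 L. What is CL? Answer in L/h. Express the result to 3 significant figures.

k = ln2 / t½ = 0.693147 / 4.30 = 0.1612 h⁻¹
CL = k × Vd = 0.1612 × 12.6 = 2.031 L/h

2.03 L/h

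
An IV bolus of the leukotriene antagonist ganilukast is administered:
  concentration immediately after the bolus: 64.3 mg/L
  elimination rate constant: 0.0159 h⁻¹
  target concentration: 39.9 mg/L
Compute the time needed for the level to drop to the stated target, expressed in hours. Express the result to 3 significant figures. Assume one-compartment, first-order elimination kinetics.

t = ln(C₀ / C) / k = ln(64.30 / 39.9) / 0.01590
  = ln(1.612) / 0.01590 = 0.4775 / 0.01590 = 30.03 h

30.0 h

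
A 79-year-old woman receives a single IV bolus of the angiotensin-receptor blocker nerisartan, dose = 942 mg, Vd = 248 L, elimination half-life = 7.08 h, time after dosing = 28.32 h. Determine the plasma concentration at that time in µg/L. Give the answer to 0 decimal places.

C₀ = Dose / Vd = 942.0 / 248 = 3.798 mg/L
k = ln2 / t½ = 0.693147 / 7.08 = 0.09790 h⁻¹
t / t½ = 28.32 / 7.08 = 4 half-lives
C = C₀ × (1/2)^4 = 3.798 × 0.06250 = 0.2374 mg/L
Convert: 0.2374 mg/L × 1000 = 237.4 µg/L

237 µg/L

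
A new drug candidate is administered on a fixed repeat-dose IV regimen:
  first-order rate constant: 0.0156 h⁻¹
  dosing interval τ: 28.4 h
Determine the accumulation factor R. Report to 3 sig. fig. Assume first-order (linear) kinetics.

e^(−kτ) = e^(−0.01560 × 28.4) = 0.6421
Accumulation ratio R = 1 / (1 − e^(−kτ)) = 1 / (1 − 0.6421) = 2.794

2.79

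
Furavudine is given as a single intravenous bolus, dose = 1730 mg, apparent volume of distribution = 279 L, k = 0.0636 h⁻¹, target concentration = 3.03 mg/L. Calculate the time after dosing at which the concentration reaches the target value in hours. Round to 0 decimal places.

C₀ = Dose / Vd = 1730 / 279 = 6.201 mg/L
t = ln(C₀ / C) / k = ln(6.201 / 3.03) / 0.06360
  = ln(2.047) / 0.06360 = 0.7164 / 0.06360 = 11.26 h

11 h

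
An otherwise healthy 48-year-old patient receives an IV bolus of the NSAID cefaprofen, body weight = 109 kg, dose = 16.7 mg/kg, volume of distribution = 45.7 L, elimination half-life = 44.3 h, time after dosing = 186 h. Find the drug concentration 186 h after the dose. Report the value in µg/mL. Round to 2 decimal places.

Total dose = 16.7 × 109 = 1820 mg
C₀ = Dose / Vd = 1820 / 45.7 = 39.82 mg/L
k = ln2 / t½ = 0.693147 / 44.3 = 0.01565 h⁻¹
C = C₀ · e^(−k·t) = 39.82 × e^(−0.01565 × 186)
  = 39.82 × 0.05443 = 2.167 mg/L
(2.167 mg/L = 2.167 µg/mL)

2.17 µg/mL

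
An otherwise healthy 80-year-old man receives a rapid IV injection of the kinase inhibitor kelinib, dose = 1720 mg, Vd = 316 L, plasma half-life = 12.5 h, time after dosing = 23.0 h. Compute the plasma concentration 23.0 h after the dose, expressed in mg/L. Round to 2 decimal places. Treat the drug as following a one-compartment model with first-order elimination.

C₀ = Dose / Vd = 1720 / 316 = 5.443 mg/L
k = ln2 / t½ = 0.693147 / 12.5 = 0.05545 h⁻¹
C = C₀ · e^(−k·t) = 5.443 × e^(−0.05545 × 23.0)
  = 5.443 × 0.2793 = 1.520 mg/L

1.52 mg/L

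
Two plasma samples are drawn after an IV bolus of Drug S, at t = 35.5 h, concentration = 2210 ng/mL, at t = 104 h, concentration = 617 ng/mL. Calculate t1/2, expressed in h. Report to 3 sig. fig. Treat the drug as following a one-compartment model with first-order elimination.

37.2 h

k = ln(C₁/C₂) / (t₂ − t₁) = ln(2210/617) / (104 − 35.5)
  = 1.276 / 68.50 = 0.01863 h⁻¹
t½ = ln2 / k = 0.693147 / 0.01863 = 37.21 h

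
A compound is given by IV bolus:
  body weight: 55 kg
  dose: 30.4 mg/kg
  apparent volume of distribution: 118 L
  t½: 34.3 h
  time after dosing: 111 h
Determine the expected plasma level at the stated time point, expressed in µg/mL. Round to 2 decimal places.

Total dose = 30.4 × 55 = 1672 mg
C₀ = Dose / Vd = 1672 / 118 = 14.17 mg/L
k = ln2 / t½ = 0.693147 / 34.3 = 0.02021 h⁻¹
C = C₀ · e^(−k·t) = 14.17 × e^(−0.02021 × 111)
  = 14.17 × 0.1061 = 1.503 mg/L
(1.503 mg/L = 1.503 µg/mL)

1.50 µg/mL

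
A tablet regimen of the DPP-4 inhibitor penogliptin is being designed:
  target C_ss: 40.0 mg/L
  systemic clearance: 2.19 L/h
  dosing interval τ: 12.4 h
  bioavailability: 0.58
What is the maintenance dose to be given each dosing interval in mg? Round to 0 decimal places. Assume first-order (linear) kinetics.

At steady state, F × (Dose/τ) = Css × CL.
Dose = Css × CL × τ / F = 40.0 × 2.190 × 12.4 / 0.58 = 1873 mg

1873 mg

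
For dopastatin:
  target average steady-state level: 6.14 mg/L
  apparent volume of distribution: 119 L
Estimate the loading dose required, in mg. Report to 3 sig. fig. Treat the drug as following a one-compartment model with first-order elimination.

731 mg

LD = Css × Vd = 6.14 × 119 = 730.7 mg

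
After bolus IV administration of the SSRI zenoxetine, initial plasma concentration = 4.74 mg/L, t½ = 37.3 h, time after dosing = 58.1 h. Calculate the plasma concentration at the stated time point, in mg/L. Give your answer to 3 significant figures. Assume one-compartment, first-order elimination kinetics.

k = ln2 / t½ = 0.693147 / 37.3 = 0.01858 h⁻¹
C = C₀ · e^(−k·t) = 4.740 × e^(−0.01858 × 58.1)
  = 4.740 × 0.3398 = 1.611 mg/L

1.61 mg/L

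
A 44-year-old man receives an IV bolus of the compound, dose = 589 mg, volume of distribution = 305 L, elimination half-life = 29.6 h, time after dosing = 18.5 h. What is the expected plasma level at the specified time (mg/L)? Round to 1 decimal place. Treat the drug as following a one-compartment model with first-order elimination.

1.3 mg/L

C₀ = Dose / Vd = 589.0 / 305 = 1.931 mg/L
k = ln2 / t½ = 0.693147 / 29.6 = 0.02342 h⁻¹
C = C₀ · e^(−k·t) = 1.931 × e^(−0.02342 × 18.5)
  = 1.931 × 0.6484 = 1.252 mg/L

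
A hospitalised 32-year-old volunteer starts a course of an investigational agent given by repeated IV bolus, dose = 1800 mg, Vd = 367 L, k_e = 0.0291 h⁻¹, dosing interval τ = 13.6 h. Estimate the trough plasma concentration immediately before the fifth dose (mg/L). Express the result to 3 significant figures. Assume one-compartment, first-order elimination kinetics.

C₀ per dose = Dose / Vd = 1800 / 367 = 4.905 mg/L
Fraction remaining after one interval: r = e^(−kτ) = e^(−0.02910 × 13.6) = 0.6732
Before dose 5, 4 doses have been given (aged 1τ, 2τ, 3τ, 4τ).
C_trough = C₀ × (r + r² + … + r^4) = C₀ × r(1−r^4)/(1−r)
        = 4.905 × 0.6732 × (1 − 0.2054) / (1 − 0.6732) = 8.029 mg/L

8.03 mg/L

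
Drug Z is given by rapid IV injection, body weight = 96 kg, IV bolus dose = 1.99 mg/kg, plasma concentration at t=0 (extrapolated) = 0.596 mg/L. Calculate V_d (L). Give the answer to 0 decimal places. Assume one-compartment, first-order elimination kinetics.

321 L

Dose = 1.99 × 96 = 191.0 mg
Vd = Dose / C₀ = 191.0 / 0.596 = 320.5 L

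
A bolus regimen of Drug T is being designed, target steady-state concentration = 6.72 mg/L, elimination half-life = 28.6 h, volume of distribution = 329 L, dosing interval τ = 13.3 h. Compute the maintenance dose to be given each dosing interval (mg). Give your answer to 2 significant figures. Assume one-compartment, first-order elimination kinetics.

710 mg

k = ln2 / t½ = 0.693147 / 28.6 = 0.02424 h⁻¹
CL = k × Vd = 0.02424 × 329 = 7.975 L/h
At steady state, Dose/τ = Css × CL.
Dose = Css × CL × τ = 6.72 × 7.975 × 13.3 = 712.8 mg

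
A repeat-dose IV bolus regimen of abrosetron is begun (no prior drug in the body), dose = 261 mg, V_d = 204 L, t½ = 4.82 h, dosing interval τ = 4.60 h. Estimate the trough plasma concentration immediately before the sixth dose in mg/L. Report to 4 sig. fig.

C₀ per dose = Dose / Vd = 261 / 204 = 1.279 mg/L
k = ln2 / t½ = 0.693147 / 4.82 = 0.1438 h⁻¹
Fraction remaining after one interval: r = e^(−kτ) = e^(−0.1438 × 4.60) = 0.5161
Before dose 6, 5 doses have been given (aged 1τ, 2τ, 3τ, 4τ, 5τ).
C_trough = C₀ × (r + r² + … + r^5) = C₀ × r(1−r^5)/(1−r)
        = 1.279 × 0.5161 × (1 − 0.03662) / (1 − 0.5161) = 1.314 mg/L

1.314 mg/L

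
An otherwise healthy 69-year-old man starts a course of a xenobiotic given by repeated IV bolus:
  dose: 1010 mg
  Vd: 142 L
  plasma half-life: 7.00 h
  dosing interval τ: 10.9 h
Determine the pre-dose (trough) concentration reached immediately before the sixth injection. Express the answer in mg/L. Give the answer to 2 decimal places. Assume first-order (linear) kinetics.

3.64 mg/L

C₀ per dose = Dose / Vd = 1010 / 142 = 7.113 mg/L
k = ln2 / t½ = 0.693147 / 7.00 = 0.09902 h⁻¹
Fraction remaining after one interval: r = e^(−kτ) = e^(−0.09902 × 10.9) = 0.3398
Before dose 6, 5 doses have been given (aged 1τ, 2τ, 3τ, 4τ, 5τ).
C_trough = C₀ × (r + r² + … + r^5) = C₀ × r(1−r^5)/(1−r)
        = 7.113 × 0.3398 × (1 − 0.004530) / (1 − 0.3398) = 3.644 mg/L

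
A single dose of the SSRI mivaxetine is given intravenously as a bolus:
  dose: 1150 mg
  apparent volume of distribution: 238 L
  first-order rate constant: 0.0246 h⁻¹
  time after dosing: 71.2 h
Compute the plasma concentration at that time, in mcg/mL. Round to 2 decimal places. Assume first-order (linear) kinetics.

0.84 mcg/mL

C₀ = Dose / Vd = 1150 / 238 = 4.832 mg/L
C = C₀ · e^(−k·t) = 4.832 × e^(−0.02460 × 71.2)
  = 4.832 × 0.1735 = 0.8384 mg/L
(0.8384 mg/L = 0.8384 mcg/mL)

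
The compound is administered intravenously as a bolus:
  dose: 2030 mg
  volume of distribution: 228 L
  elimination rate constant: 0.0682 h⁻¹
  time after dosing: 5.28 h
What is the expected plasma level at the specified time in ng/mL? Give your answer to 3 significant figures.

6210 ng/mL

C₀ = Dose / Vd = 2030 / 228 = 8.904 mg/L
C = C₀ · e^(−k·t) = 8.904 × e^(−0.06820 × 5.28)
  = 8.904 × 0.6976 = 6.211 mg/L
Convert: 6.211 mg/L × 1000 = 6211 ng/mL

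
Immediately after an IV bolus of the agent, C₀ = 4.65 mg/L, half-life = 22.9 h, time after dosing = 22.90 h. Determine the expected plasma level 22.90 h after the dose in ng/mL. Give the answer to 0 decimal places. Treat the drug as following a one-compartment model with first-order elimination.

2325 ng/mL

k = ln2 / t½ = 0.693147 / 22.9 = 0.03027 h⁻¹
t / t½ = 22.90 / 22.9 = 1 half-lives
C = C₀ × (1/2)^1 = 4.650 × 0.5000 = 2.325 mg/L
Convert: 2.325 mg/L × 1000 = 2325 ng/mL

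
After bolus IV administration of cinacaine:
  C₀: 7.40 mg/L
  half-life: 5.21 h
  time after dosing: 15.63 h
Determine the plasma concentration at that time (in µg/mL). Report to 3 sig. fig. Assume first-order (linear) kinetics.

k = ln2 / t½ = 0.693147 / 5.21 = 0.1330 h⁻¹
t / t½ = 15.63 / 5.21 = 3 half-lives
C = C₀ × (1/2)^3 = 7.400 × 0.1250 = 0.9250 mg/L
(0.9250 mg/L = 0.9250 µg/mL)

0.925 µg/mL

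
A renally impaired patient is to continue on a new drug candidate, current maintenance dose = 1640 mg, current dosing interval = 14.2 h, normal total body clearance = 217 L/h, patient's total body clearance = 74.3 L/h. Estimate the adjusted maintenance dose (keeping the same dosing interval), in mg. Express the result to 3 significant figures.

To keep the same average steady-state level, dosing rate must scale with clearance.
CL ratio = 74.3 / 217 = 0.3424
New dose (same interval) = 1640 × 0.3424 = 561.5 mg

562 mg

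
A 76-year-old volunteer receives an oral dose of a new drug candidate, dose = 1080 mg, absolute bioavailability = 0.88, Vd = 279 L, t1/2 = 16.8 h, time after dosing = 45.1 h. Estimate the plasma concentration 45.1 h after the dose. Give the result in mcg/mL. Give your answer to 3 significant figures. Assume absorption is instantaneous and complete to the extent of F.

Amount reaching circulation = F × Dose = 0.88 × 1080 = 950.4 mg
C₀ = F·Dose / Vd = 950.4 / 279 = 3.406 mg/L
k = ln2 / t½ = 0.693147 / 16.8 = 0.04126 h⁻¹
C = C₀ · e^(−k·t) = 3.406 × e^(−0.04126 × 45.1)
  = 3.406 × 0.1555 = 0.5296 mg/L
(0.5296 mg/L = 0.5296 mcg/mL)

0.530 mcg/mL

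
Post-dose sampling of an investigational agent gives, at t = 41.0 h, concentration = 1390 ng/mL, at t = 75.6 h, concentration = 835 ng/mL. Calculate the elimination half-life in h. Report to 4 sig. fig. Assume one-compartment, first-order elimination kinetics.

k = ln(C₁/C₂) / (t₂ − t₁) = ln(1390/835) / (75.6 − 41.0)
  = 0.5096 / 34.60 = 0.01473 h⁻¹
t½ = ln2 / k = 0.693147 / 0.01473 = 47.06 h

47.06 h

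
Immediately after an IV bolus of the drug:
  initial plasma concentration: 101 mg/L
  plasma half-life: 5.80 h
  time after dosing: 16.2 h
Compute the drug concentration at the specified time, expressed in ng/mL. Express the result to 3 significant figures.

k = ln2 / t½ = 0.693147 / 5.80 = 0.1195 h⁻¹
C = C₀ · e^(−k·t) = 101.0 × e^(−0.1195 × 16.2)
  = 101.0 × 0.1443 = 14.57 mg/L
Convert: 14.57 mg/L × 1000 = 14570 ng/mL

14600 ng/mL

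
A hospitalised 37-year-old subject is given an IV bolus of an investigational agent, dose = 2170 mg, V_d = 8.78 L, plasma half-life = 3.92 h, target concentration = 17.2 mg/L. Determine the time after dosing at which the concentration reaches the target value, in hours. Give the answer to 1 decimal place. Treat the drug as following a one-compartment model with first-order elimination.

15.1 h

C₀ = Dose / Vd = 2170 / 8.78 = 247.2 mg/L
k = ln2 / t½ = 0.693147 / 3.92 = 0.1768 h⁻¹
t = ln(C₀ / C) / k = ln(247.2 / 17.2) / 0.1768
  = ln(14.37) / 0.1768 = 2.665 / 0.1768 = 15.07 h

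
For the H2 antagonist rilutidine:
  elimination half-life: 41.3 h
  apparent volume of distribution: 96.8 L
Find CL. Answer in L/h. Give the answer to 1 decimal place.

1.6 L/h

k = ln2 / t½ = 0.693147 / 41.3 = 0.01678 h⁻¹
CL = k × Vd = 0.01678 × 96.8 = 1.624 L/h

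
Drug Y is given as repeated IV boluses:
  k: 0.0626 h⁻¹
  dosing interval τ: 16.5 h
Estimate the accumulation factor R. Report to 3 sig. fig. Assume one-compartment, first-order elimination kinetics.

1.55

e^(−kτ) = e^(−0.06260 × 16.5) = 0.3560
Accumulation ratio R = 1 / (1 − e^(−kτ)) = 1 / (1 − 0.3560) = 1.553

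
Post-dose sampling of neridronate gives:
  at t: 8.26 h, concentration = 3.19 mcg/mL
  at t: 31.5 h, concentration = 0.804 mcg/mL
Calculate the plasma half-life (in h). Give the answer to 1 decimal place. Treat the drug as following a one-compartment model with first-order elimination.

11.7 h

k = ln(C₁/C₂) / (t₂ − t₁) = ln(3.19/0.804) / (31.5 − 8.26)
  = 1.378 / 23.24 = 0.05929 h⁻¹
t½ = ln2 / k = 0.693147 / 0.05929 = 11.69 h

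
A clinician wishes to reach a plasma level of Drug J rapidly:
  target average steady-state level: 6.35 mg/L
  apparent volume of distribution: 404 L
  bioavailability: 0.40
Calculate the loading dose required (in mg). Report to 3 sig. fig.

LD = Css × Vd / F = 6.35 × 404 / 0.40 = 6414 mg

6410 mg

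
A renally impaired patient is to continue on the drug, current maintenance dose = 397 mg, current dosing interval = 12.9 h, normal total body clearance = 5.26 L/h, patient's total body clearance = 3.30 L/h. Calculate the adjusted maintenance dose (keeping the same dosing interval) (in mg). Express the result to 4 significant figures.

249.1 mg

To keep the same average steady-state level, dosing rate must scale with clearance.
CL ratio = 3.30 / 5.26 = 0.6274
New dose (same interval) = 397 × 0.6274 = 249.1 mg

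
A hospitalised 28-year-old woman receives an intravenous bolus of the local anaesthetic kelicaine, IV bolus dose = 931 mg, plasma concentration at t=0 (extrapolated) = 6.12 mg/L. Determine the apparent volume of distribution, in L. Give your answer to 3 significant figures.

152 L

Vd = Dose / C₀ = 931.0 / 6.12 = 152.1 L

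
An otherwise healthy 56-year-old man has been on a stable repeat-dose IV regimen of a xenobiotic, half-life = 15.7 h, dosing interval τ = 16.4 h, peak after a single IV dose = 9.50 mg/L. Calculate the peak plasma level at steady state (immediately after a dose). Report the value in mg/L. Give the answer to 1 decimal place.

k = ln2 / t½ = 0.693147 / 15.7 = 0.04415 h⁻¹
e^(−kτ) = e^(−0.04415 × 16.4) = 0.4848
Accumulation ratio R = 1 / (1 − e^(−kτ)) = 1 / (1 − 0.4848) = 1.941
Steady-state peak = C₀ × R = 9.50 × 1.941 = 18.44 mg/L

18.4 mg/L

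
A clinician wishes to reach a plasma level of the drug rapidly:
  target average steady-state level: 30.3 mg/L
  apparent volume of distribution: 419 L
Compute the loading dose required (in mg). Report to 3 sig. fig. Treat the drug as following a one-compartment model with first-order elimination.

12700 mg

LD = Css × Vd = 30.3 × 419 = 12700 mg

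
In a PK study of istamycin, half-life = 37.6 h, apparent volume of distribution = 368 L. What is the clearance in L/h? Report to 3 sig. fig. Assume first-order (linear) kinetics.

k = ln2 / t½ = 0.693147 / 37.6 = 0.01843 h⁻¹
CL = k × Vd = 0.01843 × 368 = 6.782 L/h

6.78 L/h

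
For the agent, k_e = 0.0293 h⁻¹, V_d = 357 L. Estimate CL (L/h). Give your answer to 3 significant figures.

10.5 L/h

CL = k × Vd = 0.0293 × 357 = 10.46 L/h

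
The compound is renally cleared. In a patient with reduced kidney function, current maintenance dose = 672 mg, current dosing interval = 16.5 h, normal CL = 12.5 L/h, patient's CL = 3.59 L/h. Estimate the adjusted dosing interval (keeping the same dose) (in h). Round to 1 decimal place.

To keep the same average steady-state level, dosing rate must scale with clearance.
CL ratio = 3.59 / 12.5 = 0.2872
New interval (same dose) = 16.5 / 0.2872 = 57.45 h

57.5 h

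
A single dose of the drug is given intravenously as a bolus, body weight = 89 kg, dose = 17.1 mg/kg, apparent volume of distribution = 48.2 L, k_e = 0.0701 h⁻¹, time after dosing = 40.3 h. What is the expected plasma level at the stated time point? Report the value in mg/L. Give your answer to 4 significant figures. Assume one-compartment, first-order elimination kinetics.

1.873 mg/L

Total dose = 17.1 × 89 = 1522 mg
C₀ = Dose / Vd = 1522 / 48.2 = 31.58 mg/L
C = C₀ · e^(−k·t) = 31.58 × e^(−0.07010 × 40.3)
  = 31.58 × 0.05931 = 1.873 mg/L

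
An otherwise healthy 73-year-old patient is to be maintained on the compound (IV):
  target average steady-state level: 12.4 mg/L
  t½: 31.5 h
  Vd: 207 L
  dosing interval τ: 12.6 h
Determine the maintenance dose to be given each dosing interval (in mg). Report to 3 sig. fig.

k = ln2 / t½ = 0.693147 / 31.5 = 0.02200 h⁻¹
CL = k × Vd = 0.02200 × 207 = 4.554 L/h
At steady state, Dose/τ = Css × CL.
Dose = Css × CL × τ = 12.4 × 4.554 × 12.6 = 711.5 mg

712 mg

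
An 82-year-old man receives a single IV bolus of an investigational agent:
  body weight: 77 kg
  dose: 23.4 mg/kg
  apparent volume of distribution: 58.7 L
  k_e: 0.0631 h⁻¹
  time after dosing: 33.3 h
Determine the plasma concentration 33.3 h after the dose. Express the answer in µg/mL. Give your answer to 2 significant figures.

Total dose = 23.4 × 77 = 1802 mg
C₀ = Dose / Vd = 1802 / 58.7 = 30.70 mg/L
C = C₀ · e^(−k·t) = 30.70 × e^(−0.06310 × 33.3)
  = 30.70 × 0.1223 = 3.755 mg/L
(3.755 mg/L = 3.755 µg/mL)

3.8 µg/mL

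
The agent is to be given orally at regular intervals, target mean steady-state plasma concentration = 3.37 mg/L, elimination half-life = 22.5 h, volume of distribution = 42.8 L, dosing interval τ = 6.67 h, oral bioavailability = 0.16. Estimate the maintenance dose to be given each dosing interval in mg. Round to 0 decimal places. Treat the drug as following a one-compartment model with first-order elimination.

k = ln2 / t½ = 0.693147 / 22.5 = 0.03081 h⁻¹
CL = k × Vd = 0.03081 × 42.8 = 1.319 L/h
At steady state, F × (Dose/τ) = Css × CL.
Dose = Css × CL × τ / F = 3.37 × 1.319 × 6.67 / 0.16 = 185.3 mg

185 mg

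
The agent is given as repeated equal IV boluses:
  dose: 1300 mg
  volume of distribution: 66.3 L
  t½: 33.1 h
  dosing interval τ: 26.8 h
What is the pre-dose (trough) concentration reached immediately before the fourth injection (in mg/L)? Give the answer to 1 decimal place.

21.2 mg/L

C₀ per dose = Dose / Vd = 1300 / 66.3 = 19.61 mg/L
k = ln2 / t½ = 0.693147 / 33.1 = 0.02094 h⁻¹
Fraction remaining after one interval: r = e^(−kτ) = e^(−0.02094 × 26.8) = 0.5705
Before dose 4, 3 doses have been given (aged 1τ, 2τ, 3τ).
C_trough = C₀ × (r + r² + … + r^3) = C₀ × r(1−r^3)/(1−r)
        = 19.61 × 0.5705 × (1 − 0.1857) / (1 − 0.5705) = 21.21 mg/L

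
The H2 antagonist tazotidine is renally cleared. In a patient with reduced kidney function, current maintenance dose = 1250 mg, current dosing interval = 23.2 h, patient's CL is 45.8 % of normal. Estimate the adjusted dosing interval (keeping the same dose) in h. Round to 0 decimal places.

To keep the same average steady-state level, dosing rate must scale with clearance.
CL ratio = 45.8 / 100 = 0.4580
New interval (same dose) = 23.2 / 0.4580 = 50.66 h

51 h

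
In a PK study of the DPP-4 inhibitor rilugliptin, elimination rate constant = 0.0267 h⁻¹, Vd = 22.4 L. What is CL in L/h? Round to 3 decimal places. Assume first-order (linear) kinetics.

0.598 L/h

CL = k × Vd = 0.0267 × 22.4 = 0.5981 L/h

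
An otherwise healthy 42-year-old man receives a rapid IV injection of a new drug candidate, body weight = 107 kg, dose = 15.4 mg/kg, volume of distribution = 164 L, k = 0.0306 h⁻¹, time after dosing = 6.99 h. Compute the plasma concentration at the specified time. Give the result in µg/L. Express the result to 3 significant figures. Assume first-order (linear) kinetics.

Total dose = 15.4 × 107 = 1648 mg
C₀ = Dose / Vd = 1648 / 164 = 10.05 mg/L
C = C₀ · e^(−k·t) = 10.05 × e^(−0.03060 × 6.99)
  = 10.05 × 0.8074 = 8.114 mg/L
Convert: 8.114 mg/L × 1000 = 8114 µg/L

8110 µg/L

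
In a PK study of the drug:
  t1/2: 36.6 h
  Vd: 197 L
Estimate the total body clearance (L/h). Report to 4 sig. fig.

k = ln2 / t½ = 0.693147 / 36.6 = 0.01894 h⁻¹
CL = k × Vd = 0.01894 × 197 = 3.731 L/h

3.731 L/h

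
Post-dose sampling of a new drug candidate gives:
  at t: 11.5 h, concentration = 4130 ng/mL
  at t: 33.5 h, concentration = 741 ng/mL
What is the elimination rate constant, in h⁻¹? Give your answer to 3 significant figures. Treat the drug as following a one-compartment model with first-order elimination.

0.0781 h⁻¹

k = ln(C₁/C₂) / (t₂ − t₁) = ln(4130/741) / (33.5 − 11.5)
  = 1.718 / 22.00 = 0.07809 h⁻¹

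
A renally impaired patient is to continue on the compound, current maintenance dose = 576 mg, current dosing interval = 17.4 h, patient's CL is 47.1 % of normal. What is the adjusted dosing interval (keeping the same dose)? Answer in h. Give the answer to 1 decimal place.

36.9 h

To keep the same average steady-state level, dosing rate must scale with clearance.
CL ratio = 47.1 / 100 = 0.4710
New interval (same dose) = 17.4 / 0.4710 = 36.94 h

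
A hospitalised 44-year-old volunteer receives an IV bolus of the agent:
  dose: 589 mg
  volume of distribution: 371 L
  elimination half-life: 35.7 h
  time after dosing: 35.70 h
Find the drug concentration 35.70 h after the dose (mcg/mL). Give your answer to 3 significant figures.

C₀ = Dose / Vd = 589.0 / 371 = 1.588 mg/L
k = ln2 / t½ = 0.693147 / 35.7 = 0.01942 h⁻¹
t / t½ = 35.70 / 35.7 = 1 half-lives
C = C₀ × (1/2)^1 = 1.588 × 0.5000 = 0.7940 mg/L
(0.7940 mg/L = 0.7940 mcg/mL)

0.794 mcg/mL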